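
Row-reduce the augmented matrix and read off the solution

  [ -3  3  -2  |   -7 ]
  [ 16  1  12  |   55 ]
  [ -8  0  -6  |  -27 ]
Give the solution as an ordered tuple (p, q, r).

(3, 1, 1/2)

R1 := -1/3·R1
  [  1  -1  2/3  |  7/3 ]
  [ 16   1   12  |   55 ]
  [ -8   0   -6  |  -27 ]
R2 := R2 − 16·R1
  [  1  -1  2/3  |   7/3 ]
  [  0  17  4/3  |  53/3 ]
  [ -8   0   -6  |   -27 ]
R3 := R3 + 8·R1
  [ 1  -1   2/3  |    7/3 ]
  [ 0  17   4/3  |   53/3 ]
  [ 0  -8  -2/3  |  -25/3 ]
R2 := 1/17·R2
  [ 1  -1   2/3  |    7/3 ]
  [ 0   1  4/51  |  53/51 ]
  [ 0  -8  -2/3  |  -25/3 ]
R3 := R3 + 8·R2
  [ 1  -1    2/3  |    7/3 ]
  [ 0   1   4/51  |  53/51 ]
  [ 0   0  -2/51  |  -1/51 ]
R3 := -51/2·R3
  [ 1  -1   2/3  |    7/3 ]
  [ 0   1  4/51  |  53/51 ]
  [ 0   0     1  |    1/2 ]
R2 := R2 − 4/51·R3
  [ 1  -1  2/3  |  7/3 ]
  [ 0   1    0  |    1 ]
  [ 0   0    1  |  1/2 ]
R1 := R1 − 2/3·R3
  [ 1  -1  0  |    2 ]
  [ 0   1  0  |    1 ]
  [ 0   0  1  |  1/2 ]
R1 := R1 + R2
  [ 1  0  0  |    3 ]
  [ 0  1  0  |    1 ]
  [ 0  0  1  |  1/2 ]
Reading off the last column: p = 3, q = 1, r = 1/2.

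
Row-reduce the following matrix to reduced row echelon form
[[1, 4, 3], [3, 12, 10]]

R2 → R2 − 3·R1
R1 → R1 − 3·R2

[[1, 4, 0], [0, 0, 1]]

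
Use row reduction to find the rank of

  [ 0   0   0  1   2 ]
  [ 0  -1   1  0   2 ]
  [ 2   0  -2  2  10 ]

rank = 3

Swap R1 and R3.
  [ 2   0  -2  2  10 ]
  [ 0  -1   1  0   2 ]
  [ 0   0   0  1   2 ]
Multiply R1 by 1/2.
  [ 1   0  -1  1  5 ]
  [ 0  -1   1  0  2 ]
  [ 0   0   0  1  2 ]
Multiply R2 by -1.
  [ 1  0  -1  1   5 ]
  [ 0  1  -1  0  -2 ]
  [ 0  0   0  1   2 ]
Subtract R3 from R1.
  [ 1  0  -1  0   3 ]
  [ 0  1  -1  0  -2 ]
  [ 0  0   0  1   2 ]
The reduced form has 3 nonzero rows.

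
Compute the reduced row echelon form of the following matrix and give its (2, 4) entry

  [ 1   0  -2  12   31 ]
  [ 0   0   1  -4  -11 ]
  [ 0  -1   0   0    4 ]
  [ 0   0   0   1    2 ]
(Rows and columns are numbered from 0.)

ρ2 ↔ ρ3
  [ 1   0  -2  12   31 ]
  [ 0  -1   0   0    4 ]
  [ 0   0   1  -4  -11 ]
  [ 0   0   0   1    2 ]
ρ2 → -1·ρ2
  [ 1  0  -2  12   31 ]
  [ 0  1   0   0   -4 ]
  [ 0  0   1  -4  -11 ]
  [ 0  0   0   1    2 ]
ρ3 → ρ3 + 4·ρ4
  [ 1  0  -2  12  31 ]
  [ 0  1   0   0  -4 ]
  [ 0  0   1   0  -3 ]
  [ 0  0   0   1   2 ]
ρ1 → ρ1 − 12·ρ4
  [ 1  0  -2  0   7 ]
  [ 0  1   0  0  -4 ]
  [ 0  0   1  0  -3 ]
  [ 0  0   0  1   2 ]
ρ1 → ρ1 + 2·ρ3
  [ 1  0  0  0   1 ]
  [ 0  1  0  0  -4 ]
  [ 0  0  1  0  -3 ]
  [ 0  0  0  1   2 ]

-3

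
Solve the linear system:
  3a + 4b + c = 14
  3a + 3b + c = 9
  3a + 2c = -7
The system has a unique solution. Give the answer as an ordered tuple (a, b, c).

(-5/3, 5, -1)

Form the augmented matrix and row-reduce:
  [ 3  4  1  |  14 ]
  [ 3  3  1  |   9 ]
  [ 3  0  2  |  -7 ]
R1 := 1/3·R1
R2 := R2 − 3·R1
R3 := R3 − 3·R1
R2 := -1·R2
R3 := R3 + 4·R2
R1 := R1 − 1/3·R3
R1 := R1 − 4/3·R2
Reading off the last column: a = -5/3, b = 5, c = -1.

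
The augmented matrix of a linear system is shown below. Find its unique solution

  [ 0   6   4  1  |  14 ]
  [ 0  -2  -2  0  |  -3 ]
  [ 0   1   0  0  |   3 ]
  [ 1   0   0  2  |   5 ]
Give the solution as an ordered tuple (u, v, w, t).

r1 ↔ r4
  [ 1   0   0  2  |   5 ]
  [ 0  -2  -2  0  |  -3 ]
  [ 0   1   0  0  |   3 ]
  [ 0   6   4  1  |  14 ]
r2 → -1/2·r2
  [ 1  0  0  2  |    5 ]
  [ 0  1  1  0  |  3/2 ]
  [ 0  1  0  0  |    3 ]
  [ 0  6  4  1  |   14 ]
r3 → r3 − r2
  [ 1  0   0  2  |    5 ]
  [ 0  1   1  0  |  3/2 ]
  [ 0  0  -1  0  |  3/2 ]
  [ 0  6   4  1  |   14 ]
r4 → r4 − 6·r2
  [ 1  0   0  2  |    5 ]
  [ 0  1   1  0  |  3/2 ]
  [ 0  0  -1  0  |  3/2 ]
  [ 0  0  -2  1  |    5 ]
r3 → -1·r3
  [ 1  0   0  2  |     5 ]
  [ 0  1   1  0  |   3/2 ]
  [ 0  0   1  0  |  -3/2 ]
  [ 0  0  -2  1  |     5 ]
r4 → r4 + 2·r3
  [ 1  0  0  2  |     5 ]
  [ 0  1  1  0  |   3/2 ]
  [ 0  0  1  0  |  -3/2 ]
  [ 0  0  0  1  |     2 ]
r1 → r1 − 2·r4
  [ 1  0  0  0  |     1 ]
  [ 0  1  1  0  |   3/2 ]
  [ 0  0  1  0  |  -3/2 ]
  [ 0  0  0  1  |     2 ]
r2 → r2 − r3
  [ 1  0  0  0  |     1 ]
  [ 0  1  0  0  |     3 ]
  [ 0  0  1  0  |  -3/2 ]
  [ 0  0  0  1  |     2 ]
Reading off the last column: u = 1, v = 3, w = -3/2, t = 2.

(1, 3, -3/2, 2)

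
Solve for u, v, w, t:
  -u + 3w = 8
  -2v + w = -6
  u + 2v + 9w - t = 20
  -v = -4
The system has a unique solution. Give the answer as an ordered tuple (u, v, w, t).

(-2, 4, 2, 4)

Form the augmented matrix and row-reduce:
  [ -1   0  3   0  |   8 ]
  [  0  -2  1   0  |  -6 ]
  [  1   2  9  -1  |  20 ]
  [  0  -1  0   0  |  -4 ]
R1 → -1·R1
  [ 1   0  -3   0  |  -8 ]
  [ 0  -2   1   0  |  -6 ]
  [ 1   2   9  -1  |  20 ]
  [ 0  -1   0   0  |  -4 ]
R3 → R3 − R1
  [ 1   0  -3   0  |  -8 ]
  [ 0  -2   1   0  |  -6 ]
  [ 0   2  12  -1  |  28 ]
  [ 0  -1   0   0  |  -4 ]
R2 → -1/2·R2
  [ 1   0    -3   0  |  -8 ]
  [ 0   1  -1/2   0  |   3 ]
  [ 0   2    12  -1  |  28 ]
  [ 0  -1     0   0  |  -4 ]
R3 → R3 − 2·R2
  [ 1   0    -3   0  |  -8 ]
  [ 0   1  -1/2   0  |   3 ]
  [ 0   0    13  -1  |  22 ]
  [ 0  -1     0   0  |  -4 ]
R4 → R4 + R2
  [ 1  0    -3   0  |  -8 ]
  [ 0  1  -1/2   0  |   3 ]
  [ 0  0    13  -1  |  22 ]
  [ 0  0  -1/2   0  |  -1 ]
R3 → 1/13·R3
  [ 1  0    -3      0  |     -8 ]
  [ 0  1  -1/2      0  |      3 ]
  [ 0  0     1  -1/13  |  22/13 ]
  [ 0  0  -1/2      0  |     -1 ]
R4 → R4 + 1/2·R3
  [ 1  0    -3      0  |     -8 ]
  [ 0  1  -1/2      0  |      3 ]
  [ 0  0     1  -1/13  |  22/13 ]
  [ 0  0     0  -1/26  |  -2/13 ]
R4 → -26·R4
  [ 1  0    -3      0  |     -8 ]
  [ 0  1  -1/2      0  |      3 ]
  [ 0  0     1  -1/13  |  22/13 ]
  [ 0  0     0      1  |      4 ]
R3 → R3 + 1/13·R4
  [ 1  0    -3  0  |  -8 ]
  [ 0  1  -1/2  0  |   3 ]
  [ 0  0     1  0  |   2 ]
  [ 0  0     0  1  |   4 ]
R2 → R2 + 1/2·R3
  [ 1  0  -3  0  |  -8 ]
  [ 0  1   0  0  |   4 ]
  [ 0  0   1  0  |   2 ]
  [ 0  0   0  1  |   4 ]
R1 → R1 + 3·R3
  [ 1  0  0  0  |  -2 ]
  [ 0  1  0  0  |   4 ]
  [ 0  0  1  0  |   2 ]
  [ 0  0  0  1  |   4 ]
Reading off the last column: u = -2, v = 4, w = 2, t = 4.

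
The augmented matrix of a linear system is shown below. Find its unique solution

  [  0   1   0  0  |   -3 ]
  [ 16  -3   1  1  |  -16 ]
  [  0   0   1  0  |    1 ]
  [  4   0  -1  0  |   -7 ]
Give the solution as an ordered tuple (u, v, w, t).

R1 <-> R2
R1 := 1/16·R1
R4 := R4 − 4·R1
R4 := R4 − 3/4·R2
R4 := R4 + 5/4·R3
R4 := -4·R4
R1 := R1 − 1/16·R4
R1 := R1 − 1/16·R3
R1 := R1 + 3/16·R2
Reading off the last column: u = -3/2, v = -3, w = 1, t = -2.

(-3/2, -3, 1, -2)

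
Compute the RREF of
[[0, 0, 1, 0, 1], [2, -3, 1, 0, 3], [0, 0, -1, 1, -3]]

[[1, -3/2, 0, 0, 1], [0, 0, 1, 0, 1], [0, 0, 0, 1, -2]]

Swap r1 and r2.
  [ 2  -3   1  0   3 ]
  [ 0   0   1  0   1 ]
  [ 0   0  -1  1  -3 ]
Multiply r1 by 1/2.
  [ 1  -3/2  1/2  0  3/2 ]
  [ 0     0    1  0    1 ]
  [ 0     0   -1  1   -3 ]
Add r2 to r3.
  [ 1  -3/2  1/2  0  3/2 ]
  [ 0     0    1  0    1 ]
  [ 0     0    0  1   -2 ]
Subtract 1/2 times r2 from r1.
  [ 1  -3/2  0  0   1 ]
  [ 0     0  1  0   1 ]
  [ 0     0  0  1  -2 ]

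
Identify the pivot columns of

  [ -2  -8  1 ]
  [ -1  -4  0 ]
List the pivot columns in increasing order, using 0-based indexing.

0, 2

R1 → -1/2·R1
  [  1   4  -1/2 ]
  [ -1  -4     0 ]
R2 → R2 + R1
  [ 1  4  -1/2 ]
  [ 0  0  -1/2 ]
R2 → -2·R2
  [ 1  4  -1/2 ]
  [ 0  0     1 ]
R1 → R1 + 1/2·R2
  [ 1  4  0 ]
  [ 0  0  1 ]
Pivot columns are the columns containing a leading 1.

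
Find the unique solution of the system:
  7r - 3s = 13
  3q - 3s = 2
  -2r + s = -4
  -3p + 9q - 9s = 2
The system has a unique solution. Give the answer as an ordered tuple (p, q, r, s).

(4/3, -4/3, 1, -2)

Form the augmented matrix and row-reduce:
  [  0  0   7  -3  |  13 ]
  [  0  3   0  -3  |   2 ]
  [  0  0  -2   1  |  -4 ]
  [ -3  9   0  -9  |   2 ]
ρ1 <=> ρ4
ρ1 := -1/3·ρ1
ρ2 := 1/3·ρ2
ρ3 := -1/2·ρ3
ρ4 := ρ4 − 7·ρ3
ρ4 := 2·ρ4
ρ3 := ρ3 + 1/2·ρ4
ρ2 := ρ2 + ρ4
ρ1 := ρ1 − 3·ρ4
ρ1 := ρ1 + 3·ρ2
Reading off the last column: p = 4/3, q = -4/3, r = 1, s = -2.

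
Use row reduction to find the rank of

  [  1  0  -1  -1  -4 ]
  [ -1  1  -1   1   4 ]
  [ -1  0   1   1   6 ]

R2 := R2 + R1
  [  1  0  -1  -1  -4 ]
  [  0  1  -2   0   0 ]
  [ -1  0   1   1   6 ]
R3 := R3 + R1
  [ 1  0  -1  -1  -4 ]
  [ 0  1  -2   0   0 ]
  [ 0  0   0   0   2 ]
R3 := 1/2·R3
  [ 1  0  -1  -1  -4 ]
  [ 0  1  -2   0   0 ]
  [ 0  0   0   0   1 ]
R1 := R1 + 4·R3
  [ 1  0  -1  -1  0 ]
  [ 0  1  -2   0  0 ]
  [ 0  0   0   0  1 ]
The reduced form has 3 nonzero rows.

rank = 3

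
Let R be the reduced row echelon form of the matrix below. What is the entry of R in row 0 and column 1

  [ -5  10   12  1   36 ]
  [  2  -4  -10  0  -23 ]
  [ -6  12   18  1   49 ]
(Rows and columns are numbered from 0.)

-2

Multiply r1 by -1/5.
Subtract 2 times r1 from r2.
Add 6 times r1 to r3.
Multiply r2 by -5/26.
Subtract 18/5 times r2 from r3.
Multiply r3 by 13.
Add 1/13 times r3 to r2.
Add 1/5 times r3 to r1.
Add 12/5 times r2 to r1.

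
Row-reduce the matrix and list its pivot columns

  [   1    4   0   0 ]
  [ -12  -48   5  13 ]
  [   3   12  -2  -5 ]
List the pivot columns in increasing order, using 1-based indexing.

ρ2 := ρ2 + 12·ρ1
  [ 1   4   0   0 ]
  [ 0   0   5  13 ]
  [ 3  12  -2  -5 ]
ρ3 := ρ3 − 3·ρ1
  [ 1  4   0   0 ]
  [ 0  0   5  13 ]
  [ 0  0  -2  -5 ]
ρ2 := 1/5·ρ2
  [ 1  4   0     0 ]
  [ 0  0   1  13/5 ]
  [ 0  0  -2    -5 ]
ρ3 := ρ3 + 2·ρ2
  [ 1  4  0     0 ]
  [ 0  0  1  13/5 ]
  [ 0  0  0   1/5 ]
ρ3 := 5·ρ3
  [ 1  4  0     0 ]
  [ 0  0  1  13/5 ]
  [ 0  0  0     1 ]
ρ2 := ρ2 − 13/5·ρ3
  [ 1  4  0  0 ]
  [ 0  0  1  0 ]
  [ 0  0  0  1 ]
Pivot columns are the columns containing a leading 1.

1, 3, 4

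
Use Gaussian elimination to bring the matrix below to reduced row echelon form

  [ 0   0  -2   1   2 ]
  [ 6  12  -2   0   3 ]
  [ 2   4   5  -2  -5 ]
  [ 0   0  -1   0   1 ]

[[1, 2, 0, 0, 0], [0, 0, 1, 0, 0], [0, 0, 0, 1, 0], [0, 0, 0, 0, 1]]

R1 <-> R2
  [ 6  12  -2   0   3 ]
  [ 0   0  -2   1   2 ]
  [ 2   4   5  -2  -5 ]
  [ 0   0  -1   0   1 ]
R1 ← 1/6·R1
  [ 1  2  -1/3   0  1/2 ]
  [ 0  0    -2   1    2 ]
  [ 2  4     5  -2   -5 ]
  [ 0  0    -1   0    1 ]
R3 ← R3 − 2·R1
  [ 1  2  -1/3   0  1/2 ]
  [ 0  0    -2   1    2 ]
  [ 0  0  17/3  -2   -6 ]
  [ 0  0    -1   0    1 ]
R2 ← -1/2·R2
  [ 1  2  -1/3     0  1/2 ]
  [ 0  0     1  -1/2   -1 ]
  [ 0  0  17/3    -2   -6 ]
  [ 0  0    -1     0    1 ]
R3 ← R3 − 17/3·R2
  [ 1  2  -1/3     0   1/2 ]
  [ 0  0     1  -1/2    -1 ]
  [ 0  0     0   5/6  -1/3 ]
  [ 0  0    -1     0     1 ]
R4 ← R4 + R2
  [ 1  2  -1/3     0   1/2 ]
  [ 0  0     1  -1/2    -1 ]
  [ 0  0     0   5/6  -1/3 ]
  [ 0  0     0  -1/2     0 ]
R3 ← 6/5·R3
  [ 1  2  -1/3     0   1/2 ]
  [ 0  0     1  -1/2    -1 ]
  [ 0  0     0     1  -2/5 ]
  [ 0  0     0  -1/2     0 ]
R4 ← R4 + 1/2·R3
  [ 1  2  -1/3     0   1/2 ]
  [ 0  0     1  -1/2    -1 ]
  [ 0  0     0     1  -2/5 ]
  [ 0  0     0     0  -1/5 ]
R4 ← -5·R4
  [ 1  2  -1/3     0   1/2 ]
  [ 0  0     1  -1/2    -1 ]
  [ 0  0     0     1  -2/5 ]
  [ 0  0     0     0     1 ]
R3 ← R3 + 2/5·R4
  [ 1  2  -1/3     0  1/2 ]
  [ 0  0     1  -1/2   -1 ]
  [ 0  0     0     1    0 ]
  [ 0  0     0     0    1 ]
R2 ← R2 + R4
  [ 1  2  -1/3     0  1/2 ]
  [ 0  0     1  -1/2    0 ]
  [ 0  0     0     1    0 ]
  [ 0  0     0     0    1 ]
R1 ← R1 − 1/2·R4
  [ 1  2  -1/3     0  0 ]
  [ 0  0     1  -1/2  0 ]
  [ 0  0     0     1  0 ]
  [ 0  0     0     0  1 ]
R2 ← R2 + 1/2·R3
  [ 1  2  -1/3  0  0 ]
  [ 0  0     1  0  0 ]
  [ 0  0     0  1  0 ]
  [ 0  0     0  0  1 ]
R1 ← R1 + 1/3·R2
  [ 1  2  0  0  0 ]
  [ 0  0  1  0  0 ]
  [ 0  0  0  1  0 ]
  [ 0  0  0  0  1 ]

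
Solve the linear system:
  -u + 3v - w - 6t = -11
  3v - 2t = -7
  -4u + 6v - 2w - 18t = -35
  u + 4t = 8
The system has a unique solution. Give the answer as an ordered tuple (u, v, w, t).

(2, -4/3, -4, 3/2)

Form the augmented matrix and row-reduce:
  [ -1  3  -1   -6  |  -11 ]
  [  0  3   0   -2  |   -7 ]
  [ -4  6  -2  -18  |  -35 ]
  [  1  0   0    4  |    8 ]
R1 -> -1·R1
  [  1  -3   1    6  |   11 ]
  [  0   3   0   -2  |   -7 ]
  [ -4   6  -2  -18  |  -35 ]
  [  1   0   0    4  |    8 ]
R3 -> R3 + 4·R1
  [ 1  -3  1   6  |  11 ]
  [ 0   3  0  -2  |  -7 ]
  [ 0  -6  2   6  |   9 ]
  [ 1   0  0   4  |   8 ]
R4 -> R4 − R1
  [ 1  -3   1   6  |  11 ]
  [ 0   3   0  -2  |  -7 ]
  [ 0  -6   2   6  |   9 ]
  [ 0   3  -1  -2  |  -3 ]
R2 -> 1/3·R2
  [ 1  -3   1     6  |    11 ]
  [ 0   1   0  -2/3  |  -7/3 ]
  [ 0  -6   2     6  |     9 ]
  [ 0   3  -1    -2  |    -3 ]
R3 -> R3 + 6·R2
  [ 1  -3   1     6  |    11 ]
  [ 0   1   0  -2/3  |  -7/3 ]
  [ 0   0   2     2  |    -5 ]
  [ 0   3  -1    -2  |    -3 ]
R4 -> R4 − 3·R2
  [ 1  -3   1     6  |    11 ]
  [ 0   1   0  -2/3  |  -7/3 ]
  [ 0   0   2     2  |    -5 ]
  [ 0   0  -1     0  |     4 ]
R3 -> 1/2·R3
  [ 1  -3   1     6  |    11 ]
  [ 0   1   0  -2/3  |  -7/3 ]
  [ 0   0   1     1  |  -5/2 ]
  [ 0   0  -1     0  |     4 ]
R4 -> R4 + R3
  [ 1  -3  1     6  |    11 ]
  [ 0   1  0  -2/3  |  -7/3 ]
  [ 0   0  1     1  |  -5/2 ]
  [ 0   0  0     1  |   3/2 ]
R3 -> R3 − R4
  [ 1  -3  1     6  |    11 ]
  [ 0   1  0  -2/3  |  -7/3 ]
  [ 0   0  1     0  |    -4 ]
  [ 0   0  0     1  |   3/2 ]
R2 -> R2 + 2/3·R4
  [ 1  -3  1  6  |    11 ]
  [ 0   1  0  0  |  -4/3 ]
  [ 0   0  1  0  |    -4 ]
  [ 0   0  0  1  |   3/2 ]
R1 -> R1 − 6·R4
  [ 1  -3  1  0  |     2 ]
  [ 0   1  0  0  |  -4/3 ]
  [ 0   0  1  0  |    -4 ]
  [ 0   0  0  1  |   3/2 ]
R1 -> R1 − R3
  [ 1  -3  0  0  |     6 ]
  [ 0   1  0  0  |  -4/3 ]
  [ 0   0  1  0  |    -4 ]
  [ 0   0  0  1  |   3/2 ]
R1 -> R1 + 3·R2
  [ 1  0  0  0  |     2 ]
  [ 0  1  0  0  |  -4/3 ]
  [ 0  0  1  0  |    -4 ]
  [ 0  0  0  1  |   3/2 ]
Reading off the last column: u = 2, v = -4/3, w = -4, t = 3/2.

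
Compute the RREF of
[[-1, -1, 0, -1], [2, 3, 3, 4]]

[[1, 0, -3, -1], [0, 1, 3, 2]]

ρ1 ← -1·ρ1
  [ 1  1  0  1 ]
  [ 2  3  3  4 ]
ρ2 ← ρ2 − 2·ρ1
  [ 1  1  0  1 ]
  [ 0  1  3  2 ]
ρ1 ← ρ1 − ρ2
  [ 1  0  -3  -1 ]
  [ 0  1   3   2 ]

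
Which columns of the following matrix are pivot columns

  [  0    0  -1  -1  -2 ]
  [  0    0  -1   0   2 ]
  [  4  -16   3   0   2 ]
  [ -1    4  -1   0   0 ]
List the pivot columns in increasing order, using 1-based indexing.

1, 3, 4

R1 <=> R3
  [  4  -16   3   0   2 ]
  [  0    0  -1   0   2 ]
  [  0    0  -1  -1  -2 ]
  [ -1    4  -1   0   0 ]
R1 := 1/4·R1
  [  1  -4  3/4   0  1/2 ]
  [  0   0   -1   0    2 ]
  [  0   0   -1  -1   -2 ]
  [ -1   4   -1   0    0 ]
R4 := R4 + R1
  [ 1  -4   3/4   0  1/2 ]
  [ 0   0    -1   0    2 ]
  [ 0   0    -1  -1   -2 ]
  [ 0   0  -1/4   0  1/2 ]
R2 := -1·R2
  [ 1  -4   3/4   0  1/2 ]
  [ 0   0     1   0   -2 ]
  [ 0   0    -1  -1   -2 ]
  [ 0   0  -1/4   0  1/2 ]
R3 := R3 + R2
  [ 1  -4   3/4   0  1/2 ]
  [ 0   0     1   0   -2 ]
  [ 0   0     0  -1   -4 ]
  [ 0   0  -1/4   0  1/2 ]
R4 := R4 + 1/4·R2
  [ 1  -4  3/4   0  1/2 ]
  [ 0   0    1   0   -2 ]
  [ 0   0    0  -1   -4 ]
  [ 0   0    0   0    0 ]
R3 := -1·R3
  [ 1  -4  3/4  0  1/2 ]
  [ 0   0    1  0   -2 ]
  [ 0   0    0  1    4 ]
  [ 0   0    0  0    0 ]
R1 := R1 − 3/4·R2
  [ 1  -4  0  0   2 ]
  [ 0   0  1  0  -2 ]
  [ 0   0  0  1   4 ]
  [ 0   0  0  0   0 ]
Pivot columns are the columns containing a leading 1.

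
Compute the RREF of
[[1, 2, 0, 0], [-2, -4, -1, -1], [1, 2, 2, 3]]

[[1, 2, 0, 0], [0, 0, 1, 0], [0, 0, 0, 1]]

ρ2 → ρ2 + 2·ρ1
  [ 1  2   0   0 ]
  [ 0  0  -1  -1 ]
  [ 1  2   2   3 ]
ρ3 → ρ3 − ρ1
  [ 1  2   0   0 ]
  [ 0  0  -1  -1 ]
  [ 0  0   2   3 ]
ρ2 → -1·ρ2
  [ 1  2  0  0 ]
  [ 0  0  1  1 ]
  [ 0  0  2  3 ]
ρ3 → ρ3 − 2·ρ2
  [ 1  2  0  0 ]
  [ 0  0  1  1 ]
  [ 0  0  0  1 ]
ρ2 → ρ2 − ρ3
  [ 1  2  0  0 ]
  [ 0  0  1  0 ]
  [ 0  0  0  1 ]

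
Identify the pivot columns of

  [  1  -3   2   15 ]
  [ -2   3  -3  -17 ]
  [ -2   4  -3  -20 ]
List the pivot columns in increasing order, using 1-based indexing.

R2 -> R2 + 2·R1
R3 -> R3 + 2·R1
R2 -> -1/3·R2
R3 -> R3 + 2·R2
R3 -> 3·R3
R2 -> R2 + 1/3·R3
R1 -> R1 − 2·R3
R1 -> R1 + 3·R2
Pivot columns are the columns containing a leading 1.

1, 2, 3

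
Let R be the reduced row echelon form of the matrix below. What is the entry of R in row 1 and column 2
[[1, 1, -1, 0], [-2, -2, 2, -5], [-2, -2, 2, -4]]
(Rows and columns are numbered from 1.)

ρ2 := ρ2 + 2·ρ1
  [  1   1  -1   0 ]
  [  0   0   0  -5 ]
  [ -2  -2   2  -4 ]
ρ3 := ρ3 + 2·ρ1
  [ 1  1  -1   0 ]
  [ 0  0   0  -5 ]
  [ 0  0   0  -4 ]
ρ2 := -1/5·ρ2
  [ 1  1  -1   0 ]
  [ 0  0   0   1 ]
  [ 0  0   0  -4 ]
ρ3 := ρ3 + 4·ρ2
  [ 1  1  -1  0 ]
  [ 0  0   0  1 ]
  [ 0  0   0  0 ]

1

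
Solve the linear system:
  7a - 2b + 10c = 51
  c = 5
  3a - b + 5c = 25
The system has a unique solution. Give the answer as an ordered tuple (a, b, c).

(1, 3, 5)

Form the augmented matrix and row-reduce:
  [ 7  -2  10  |  51 ]
  [ 0   0   1  |   5 ]
  [ 3  -1   5  |  25 ]
ρ1 -> 1/7·ρ1
  [ 1  -2/7  10/7  |  51/7 ]
  [ 0     0     1  |     5 ]
  [ 3    -1     5  |    25 ]
ρ3 -> ρ3 − 3·ρ1
  [ 1  -2/7  10/7  |  51/7 ]
  [ 0     0     1  |     5 ]
  [ 0  -1/7   5/7  |  22/7 ]
ρ2 <=> ρ3
  [ 1  -2/7  10/7  |  51/7 ]
  [ 0  -1/7   5/7  |  22/7 ]
  [ 0     0     1  |     5 ]
ρ2 -> -7·ρ2
  [ 1  -2/7  10/7  |  51/7 ]
  [ 0     1    -5  |   -22 ]
  [ 0     0     1  |     5 ]
ρ2 -> ρ2 + 5·ρ3
  [ 1  -2/7  10/7  |  51/7 ]
  [ 0     1     0  |     3 ]
  [ 0     0     1  |     5 ]
ρ1 -> ρ1 − 10/7·ρ3
  [ 1  -2/7  0  |  1/7 ]
  [ 0     1  0  |    3 ]
  [ 0     0  1  |    5 ]
ρ1 -> ρ1 + 2/7·ρ2
  [ 1  0  0  |  1 ]
  [ 0  1  0  |  3 ]
  [ 0  0  1  |  5 ]
Reading off the last column: a = 1, b = 3, c = 5.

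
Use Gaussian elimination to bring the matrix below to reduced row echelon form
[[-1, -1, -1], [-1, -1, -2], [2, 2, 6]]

ρ1 := -1·ρ1
  [  1   1   1 ]
  [ -1  -1  -2 ]
  [  2   2   6 ]
ρ2 := ρ2 + ρ1
  [ 1  1   1 ]
  [ 0  0  -1 ]
  [ 2  2   6 ]
ρ3 := ρ3 − 2·ρ1
  [ 1  1   1 ]
  [ 0  0  -1 ]
  [ 0  0   4 ]
ρ2 := -1·ρ2
  [ 1  1  1 ]
  [ 0  0  1 ]
  [ 0  0  4 ]
ρ3 := ρ3 − 4·ρ2
  [ 1  1  1 ]
  [ 0  0  1 ]
  [ 0  0  0 ]
ρ1 := ρ1 − ρ2
  [ 1  1  0 ]
  [ 0  0  1 ]
  [ 0  0  0 ]

[[1, 1, 0], [0, 0, 1], [0, 0, 0]]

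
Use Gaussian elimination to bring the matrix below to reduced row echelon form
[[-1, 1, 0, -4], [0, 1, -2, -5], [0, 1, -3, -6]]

[[1, 0, 0, 1], [0, 1, 0, -3], [0, 0, 1, 1]]

R1 → -1·R1
R3 → R3 − R2
R3 → -1·R3
R2 → R2 + 2·R3
R1 → R1 + R2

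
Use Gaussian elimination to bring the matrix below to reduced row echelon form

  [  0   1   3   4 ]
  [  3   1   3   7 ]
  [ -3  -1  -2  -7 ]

[[1, 0, 0, 1], [0, 1, 0, 4], [0, 0, 1, 0]]

ρ1 ↔ ρ2
ρ1 → 1/3·ρ1
ρ3 → ρ3 + 3·ρ1
ρ2 → ρ2 − 3·ρ3
ρ1 → ρ1 − ρ3
ρ1 → ρ1 − 1/3·ρ2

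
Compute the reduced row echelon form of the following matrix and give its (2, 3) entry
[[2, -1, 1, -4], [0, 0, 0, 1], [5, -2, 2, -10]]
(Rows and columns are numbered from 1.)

R1 → 1/2·R1
  [ 1  -1/2  1/2   -2 ]
  [ 0     0    0    1 ]
  [ 5    -2    2  -10 ]
R3 → R3 − 5·R1
  [ 1  -1/2   1/2  -2 ]
  [ 0     0     0   1 ]
  [ 0   1/2  -1/2   0 ]
R2 <=> R3
  [ 1  -1/2   1/2  -2 ]
  [ 0   1/2  -1/2   0 ]
  [ 0     0     0   1 ]
R2 → 2·R2
  [ 1  -1/2  1/2  -2 ]
  [ 0     1   -1   0 ]
  [ 0     0    0   1 ]
R1 → R1 + 2·R3
  [ 1  -1/2  1/2  0 ]
  [ 0     1   -1  0 ]
  [ 0     0    0  1 ]
R1 → R1 + 1/2·R2
  [ 1  0   0  0 ]
  [ 0  1  -1  0 ]
  [ 0  0   0  1 ]

-1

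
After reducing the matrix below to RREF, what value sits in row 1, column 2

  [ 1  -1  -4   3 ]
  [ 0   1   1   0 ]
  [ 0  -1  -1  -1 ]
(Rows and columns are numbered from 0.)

1

Add R2 to R3.
  [ 1  -1  -4   3 ]
  [ 0   1   1   0 ]
  [ 0   0   0  -1 ]
Multiply R3 by -1.
  [ 1  -1  -4  3 ]
  [ 0   1   1  0 ]
  [ 0   0   0  1 ]
Subtract 3 times R3 from R1.
  [ 1  -1  -4  0 ]
  [ 0   1   1  0 ]
  [ 0   0   0  1 ]
Add R2 to R1.
  [ 1  0  -3  0 ]
  [ 0  1   1  0 ]
  [ 0  0   0  1 ]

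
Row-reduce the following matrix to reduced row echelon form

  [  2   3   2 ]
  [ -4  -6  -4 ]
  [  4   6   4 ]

Multiply R1 by 1/2.
Add 4 times R1 to R2.
Subtract 4 times R1 from R3.

[[1, 3/2, 1], [0, 0, 0], [0, 0, 0]]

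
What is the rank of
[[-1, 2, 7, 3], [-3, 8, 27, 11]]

r1 ← -1·r1
  [  1  -2  -7  -3 ]
  [ -3   8  27  11 ]
r2 ← r2 + 3·r1
  [ 1  -2  -7  -3 ]
  [ 0   2   6   2 ]
r2 ← 1/2·r2
  [ 1  -2  -7  -3 ]
  [ 0   1   3   1 ]
r1 ← r1 + 2·r2
  [ 1  0  -1  -1 ]
  [ 0  1   3   1 ]
The reduced form has 2 nonzero rows.

rank = 2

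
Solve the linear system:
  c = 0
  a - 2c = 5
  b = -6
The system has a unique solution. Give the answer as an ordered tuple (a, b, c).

Form the augmented matrix and row-reduce:
  [ 0  0   1  |   0 ]
  [ 1  0  -2  |   5 ]
  [ 0  1   0  |  -6 ]
R1 <-> R2
  [ 1  0  -2  |   5 ]
  [ 0  0   1  |   0 ]
  [ 0  1   0  |  -6 ]
R2 <-> R3
  [ 1  0  -2  |   5 ]
  [ 0  1   0  |  -6 ]
  [ 0  0   1  |   0 ]
R1 := R1 + 2·R3
  [ 1  0  0  |   5 ]
  [ 0  1  0  |  -6 ]
  [ 0  0  1  |   0 ]
Reading off the last column: a = 5, b = -6, c = 0.

(5, -6, 0)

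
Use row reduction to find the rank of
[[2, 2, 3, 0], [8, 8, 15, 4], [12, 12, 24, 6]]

R1 := 1/2·R1
  [  1   1  3/2  0 ]
  [  8   8   15  4 ]
  [ 12  12   24  6 ]
R2 := R2 − 8·R1
  [  1   1  3/2  0 ]
  [  0   0    3  4 ]
  [ 12  12   24  6 ]
R3 := R3 − 12·R1
  [ 1  1  3/2  0 ]
  [ 0  0    3  4 ]
  [ 0  0    6  6 ]
R2 := 1/3·R2
  [ 1  1  3/2    0 ]
  [ 0  0    1  4/3 ]
  [ 0  0    6    6 ]
R3 := R3 − 6·R2
  [ 1  1  3/2    0 ]
  [ 0  0    1  4/3 ]
  [ 0  0    0   -2 ]
R3 := -1/2·R3
  [ 1  1  3/2    0 ]
  [ 0  0    1  4/3 ]
  [ 0  0    0    1 ]
R2 := R2 − 4/3·R3
  [ 1  1  3/2  0 ]
  [ 0  0    1  0 ]
  [ 0  0    0  1 ]
R1 := R1 − 3/2·R2
  [ 1  1  0  0 ]
  [ 0  0  1  0 ]
  [ 0  0  0  1 ]
The reduced form has 3 nonzero rows.

rank = 3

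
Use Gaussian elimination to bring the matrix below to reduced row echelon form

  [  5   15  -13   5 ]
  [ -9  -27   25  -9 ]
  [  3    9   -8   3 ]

R1 := 1/5·R1
  [  1    3  -13/5   1 ]
  [ -9  -27     25  -9 ]
  [  3    9     -8   3 ]
R2 := R2 + 9·R1
  [ 1  3  -13/5  1 ]
  [ 0  0    8/5  0 ]
  [ 3  9     -8  3 ]
R3 := R3 − 3·R1
  [ 1  3  -13/5  1 ]
  [ 0  0    8/5  0 ]
  [ 0  0   -1/5  0 ]
R2 := 5/8·R2
  [ 1  3  -13/5  1 ]
  [ 0  0      1  0 ]
  [ 0  0   -1/5  0 ]
R3 := R3 + 1/5·R2
  [ 1  3  -13/5  1 ]
  [ 0  0      1  0 ]
  [ 0  0      0  0 ]
R1 := R1 + 13/5·R2
  [ 1  3  0  1 ]
  [ 0  0  1  0 ]
  [ 0  0  0  0 ]

[[1, 3, 0, 1], [0, 0, 1, 0], [0, 0, 0, 0]]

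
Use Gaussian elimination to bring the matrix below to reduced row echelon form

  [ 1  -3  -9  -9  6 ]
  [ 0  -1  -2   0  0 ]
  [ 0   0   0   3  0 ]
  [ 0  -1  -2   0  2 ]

r2 → -1·r2
  [ 1  -3  -9  -9  6 ]
  [ 0   1   2   0  0 ]
  [ 0   0   0   3  0 ]
  [ 0  -1  -2   0  2 ]
r4 → r4 + r2
  [ 1  -3  -9  -9  6 ]
  [ 0   1   2   0  0 ]
  [ 0   0   0   3  0 ]
  [ 0   0   0   0  2 ]
r3 → 1/3·r3
  [ 1  -3  -9  -9  6 ]
  [ 0   1   2   0  0 ]
  [ 0   0   0   1  0 ]
  [ 0   0   0   0  2 ]
r4 → 1/2·r4
  [ 1  -3  -9  -9  6 ]
  [ 0   1   2   0  0 ]
  [ 0   0   0   1  0 ]
  [ 0   0   0   0  1 ]
r1 → r1 − 6·r4
  [ 1  -3  -9  -9  0 ]
  [ 0   1   2   0  0 ]
  [ 0   0   0   1  0 ]
  [ 0   0   0   0  1 ]
r1 → r1 + 9·r3
  [ 1  -3  -9  0  0 ]
  [ 0   1   2  0  0 ]
  [ 0   0   0  1  0 ]
  [ 0   0   0  0  1 ]
r1 → r1 + 3·r2
  [ 1  0  -3  0  0 ]
  [ 0  1   2  0  0 ]
  [ 0  0   0  1  0 ]
  [ 0  0   0  0  1 ]

[[1, 0, -3, 0, 0], [0, 1, 2, 0, 0], [0, 0, 0, 1, 0], [0, 0, 0, 0, 1]]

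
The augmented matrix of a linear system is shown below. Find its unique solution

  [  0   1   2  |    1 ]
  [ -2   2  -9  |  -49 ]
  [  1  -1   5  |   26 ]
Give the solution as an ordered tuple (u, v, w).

r1 <-> r2
  [ -2   2  -9  |  -49 ]
  [  0   1   2  |    1 ]
  [  1  -1   5  |   26 ]
r1 → -1/2·r1
  [ 1  -1  9/2  |  49/2 ]
  [ 0   1    2  |     1 ]
  [ 1  -1    5  |    26 ]
r3 → r3 − r1
  [ 1  -1  9/2  |  49/2 ]
  [ 0   1    2  |     1 ]
  [ 0   0  1/2  |   3/2 ]
r3 → 2·r3
  [ 1  -1  9/2  |  49/2 ]
  [ 0   1    2  |     1 ]
  [ 0   0    1  |     3 ]
r2 → r2 − 2·r3
  [ 1  -1  9/2  |  49/2 ]
  [ 0   1    0  |    -5 ]
  [ 0   0    1  |     3 ]
r1 → r1 − 9/2·r3
  [ 1  -1  0  |  11 ]
  [ 0   1  0  |  -5 ]
  [ 0   0  1  |   3 ]
r1 → r1 + r2
  [ 1  0  0  |   6 ]
  [ 0  1  0  |  -5 ]
  [ 0  0  1  |   3 ]
Reading off the last column: u = 6, v = -5, w = 3.

(6, -5, 3)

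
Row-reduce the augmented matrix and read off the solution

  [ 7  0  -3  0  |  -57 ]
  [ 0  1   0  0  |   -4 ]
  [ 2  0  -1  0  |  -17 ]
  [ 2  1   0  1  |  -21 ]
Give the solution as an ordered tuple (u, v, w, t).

(-6, -4, 5, -5)

R1 := 1/7·R1
  [ 1  0  -3/7  0  |  -57/7 ]
  [ 0  1     0  0  |     -4 ]
  [ 2  0    -1  0  |    -17 ]
  [ 2  1     0  1  |    -21 ]
R3 := R3 − 2·R1
  [ 1  0  -3/7  0  |  -57/7 ]
  [ 0  1     0  0  |     -4 ]
  [ 0  0  -1/7  0  |   -5/7 ]
  [ 2  1     0  1  |    -21 ]
R4 := R4 − 2·R1
  [ 1  0  -3/7  0  |  -57/7 ]
  [ 0  1     0  0  |     -4 ]
  [ 0  0  -1/7  0  |   -5/7 ]
  [ 0  1   6/7  1  |  -33/7 ]
R4 := R4 − R2
  [ 1  0  -3/7  0  |  -57/7 ]
  [ 0  1     0  0  |     -4 ]
  [ 0  0  -1/7  0  |   -5/7 ]
  [ 0  0   6/7  1  |   -5/7 ]
R3 := -7·R3
  [ 1  0  -3/7  0  |  -57/7 ]
  [ 0  1     0  0  |     -4 ]
  [ 0  0     1  0  |      5 ]
  [ 0  0   6/7  1  |   -5/7 ]
R4 := R4 − 6/7·R3
  [ 1  0  -3/7  0  |  -57/7 ]
  [ 0  1     0  0  |     -4 ]
  [ 0  0     1  0  |      5 ]
  [ 0  0     0  1  |     -5 ]
R1 := R1 + 3/7·R3
  [ 1  0  0  0  |  -6 ]
  [ 0  1  0  0  |  -4 ]
  [ 0  0  1  0  |   5 ]
  [ 0  0  0  1  |  -5 ]
Reading off the last column: u = -6, v = -4, w = 5, t = -5.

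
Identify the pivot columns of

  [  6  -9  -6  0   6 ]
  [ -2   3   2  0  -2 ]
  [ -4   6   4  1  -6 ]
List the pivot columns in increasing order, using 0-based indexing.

0, 3

r1 ← 1/6·r1
r2 ← r2 + 2·r1
r3 ← r3 + 4·r1
r2 ↔ r3
Pivot columns are the columns containing a leading 1.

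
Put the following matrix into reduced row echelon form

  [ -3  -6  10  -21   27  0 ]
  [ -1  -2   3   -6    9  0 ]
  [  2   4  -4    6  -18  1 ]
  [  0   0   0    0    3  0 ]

[[1, 2, 0, -3, 0, 0], [0, 0, 1, -3, 0, 0], [0, 0, 0, 0, 1, 0], [0, 0, 0, 0, 0, 1]]

r1 → -1/3·r1
  [  1   2  -10/3   7   -9  0 ]
  [ -1  -2      3  -6    9  0 ]
  [  2   4     -4   6  -18  1 ]
  [  0   0      0   0    3  0 ]
r2 → r2 + r1
  [ 1  2  -10/3  7   -9  0 ]
  [ 0  0   -1/3  1    0  0 ]
  [ 2  4     -4  6  -18  1 ]
  [ 0  0      0  0    3  0 ]
r3 → r3 − 2·r1
  [ 1  2  -10/3   7  -9  0 ]
  [ 0  0   -1/3   1   0  0 ]
  [ 0  0    8/3  -8   0  1 ]
  [ 0  0      0   0   3  0 ]
r2 → -3·r2
  [ 1  2  -10/3   7  -9  0 ]
  [ 0  0      1  -3   0  0 ]
  [ 0  0    8/3  -8   0  1 ]
  [ 0  0      0   0   3  0 ]
r3 → r3 − 8/3·r2
  [ 1  2  -10/3   7  -9  0 ]
  [ 0  0      1  -3   0  0 ]
  [ 0  0      0   0   0  1 ]
  [ 0  0      0   0   3  0 ]
r3 ↔ r4
  [ 1  2  -10/3   7  -9  0 ]
  [ 0  0      1  -3   0  0 ]
  [ 0  0      0   0   3  0 ]
  [ 0  0      0   0   0  1 ]
r3 → 1/3·r3
  [ 1  2  -10/3   7  -9  0 ]
  [ 0  0      1  -3   0  0 ]
  [ 0  0      0   0   1  0 ]
  [ 0  0      0   0   0  1 ]
r1 → r1 + 9·r3
  [ 1  2  -10/3   7  0  0 ]
  [ 0  0      1  -3  0  0 ]
  [ 0  0      0   0  1  0 ]
  [ 0  0      0   0  0  1 ]
r1 → r1 + 10/3·r2
  [ 1  2  0  -3  0  0 ]
  [ 0  0  1  -3  0  0 ]
  [ 0  0  0   0  1  0 ]
  [ 0  0  0   0  0  1 ]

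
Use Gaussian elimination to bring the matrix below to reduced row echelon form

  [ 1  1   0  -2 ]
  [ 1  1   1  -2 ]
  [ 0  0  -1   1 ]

[[1, 1, 0, 0], [0, 0, 1, 0], [0, 0, 0, 1]]

R2 := R2 − R1
  [ 1  1   0  -2 ]
  [ 0  0   1   0 ]
  [ 0  0  -1   1 ]
R3 := R3 + R2
  [ 1  1  0  -2 ]
  [ 0  0  1   0 ]
  [ 0  0  0   1 ]
R1 := R1 + 2·R3
  [ 1  1  0  0 ]
  [ 0  0  1  0 ]
  [ 0  0  0  1 ]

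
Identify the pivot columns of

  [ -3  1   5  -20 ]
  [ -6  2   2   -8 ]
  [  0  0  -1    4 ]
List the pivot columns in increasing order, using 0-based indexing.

ρ1 := -1/3·ρ1
  [  1  -1/3  -5/3  20/3 ]
  [ -6     2     2    -8 ]
  [  0     0    -1     4 ]
ρ2 := ρ2 + 6·ρ1
  [ 1  -1/3  -5/3  20/3 ]
  [ 0     0    -8    32 ]
  [ 0     0    -1     4 ]
ρ2 := -1/8·ρ2
  [ 1  -1/3  -5/3  20/3 ]
  [ 0     0     1    -4 ]
  [ 0     0    -1     4 ]
ρ3 := ρ3 + ρ2
  [ 1  -1/3  -5/3  20/3 ]
  [ 0     0     1    -4 ]
  [ 0     0     0     0 ]
ρ1 := ρ1 + 5/3·ρ2
  [ 1  -1/3  0   0 ]
  [ 0     0  1  -4 ]
  [ 0     0  0   0 ]
Pivot columns are the columns containing a leading 1.

0, 2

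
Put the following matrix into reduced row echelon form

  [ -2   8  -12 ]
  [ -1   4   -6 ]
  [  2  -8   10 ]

r1 ← -1/2·r1
  [  1  -4   6 ]
  [ -1   4  -6 ]
  [  2  -8  10 ]
r2 ← r2 + r1
  [ 1  -4   6 ]
  [ 0   0   0 ]
  [ 2  -8  10 ]
r3 ← r3 − 2·r1
  [ 1  -4   6 ]
  [ 0   0   0 ]
  [ 0   0  -2 ]
r2 <=> r3
  [ 1  -4   6 ]
  [ 0   0  -2 ]
  [ 0   0   0 ]
r2 ← -1/2·r2
  [ 1  -4  6 ]
  [ 0   0  1 ]
  [ 0   0  0 ]
r1 ← r1 − 6·r2
  [ 1  -4  0 ]
  [ 0   0  1 ]
  [ 0   0  0 ]

[[1, -4, 0], [0, 0, 1], [0, 0, 0]]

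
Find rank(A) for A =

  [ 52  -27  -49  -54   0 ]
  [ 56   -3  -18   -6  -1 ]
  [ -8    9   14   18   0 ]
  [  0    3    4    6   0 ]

rank = 3

R1 := 1/52·R1
R2 := R2 − 56·R1
R3 := R3 + 8·R1
R2 := 13/339·R2
R3 := R3 − 63/13·R2
R4 := R4 − 3·R2
R3 := 113/21·R3
R4 := R4 − 13/113·R3
R2 := R2 + 13/339·R3
R1 := R1 + 27/52·R2
The reduced form has 3 nonzero rows.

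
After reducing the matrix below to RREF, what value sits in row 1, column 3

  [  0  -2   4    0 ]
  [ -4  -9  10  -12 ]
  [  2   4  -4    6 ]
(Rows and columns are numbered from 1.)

ρ1 <-> ρ2
  [ -4  -9  10  -12 ]
  [  0  -2   4    0 ]
  [  2   4  -4    6 ]
ρ1 := -1/4·ρ1
  [ 1  9/4  -5/2  3 ]
  [ 0   -2     4  0 ]
  [ 2    4    -4  6 ]
ρ3 := ρ3 − 2·ρ1
  [ 1   9/4  -5/2  3 ]
  [ 0    -2     4  0 ]
  [ 0  -1/2     1  0 ]
ρ2 := -1/2·ρ2
  [ 1   9/4  -5/2  3 ]
  [ 0     1    -2  0 ]
  [ 0  -1/2     1  0 ]
ρ3 := ρ3 + 1/2·ρ2
  [ 1  9/4  -5/2  3 ]
  [ 0    1    -2  0 ]
  [ 0    0     0  0 ]
ρ1 := ρ1 − 9/4·ρ2
  [ 1  0   2  3 ]
  [ 0  1  -2  0 ]
  [ 0  0   0  0 ]

2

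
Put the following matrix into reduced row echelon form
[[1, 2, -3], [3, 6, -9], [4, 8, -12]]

[[1, 2, -3], [0, 0, 0], [0, 0, 0]]

r2 ← r2 − 3·r1
  [ 1  2   -3 ]
  [ 0  0    0 ]
  [ 4  8  -12 ]
r3 ← r3 − 4·r1
  [ 1  2  -3 ]
  [ 0  0   0 ]
  [ 0  0   0 ]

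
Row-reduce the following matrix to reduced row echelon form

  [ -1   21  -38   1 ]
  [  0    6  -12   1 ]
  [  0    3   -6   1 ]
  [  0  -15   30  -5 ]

[[1, 0, -4, 0], [0, 1, -2, 0], [0, 0, 0, 1], [0, 0, 0, 0]]

R1 -> -1·R1
R2 -> 1/6·R2
R3 -> R3 − 3·R2
R4 -> R4 + 15·R2
R3 -> 2·R3
R4 -> R4 + 5/2·R3
R2 -> R2 − 1/6·R3
R1 -> R1 + R3
R1 -> R1 + 21·R2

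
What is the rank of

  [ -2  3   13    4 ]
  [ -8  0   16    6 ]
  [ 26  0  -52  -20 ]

Multiply R1 by -1/2.
  [  1  -3/2  -13/2   -2 ]
  [ -8     0     16    6 ]
  [ 26     0    -52  -20 ]
Add 8 times R1 to R2.
  [  1  -3/2  -13/2   -2 ]
  [  0   -12    -36  -10 ]
  [ 26     0    -52  -20 ]
Subtract 26 times R1 from R3.
  [ 1  -3/2  -13/2   -2 ]
  [ 0   -12    -36  -10 ]
  [ 0    39    117   32 ]
Multiply R2 by -1/12.
  [ 1  -3/2  -13/2   -2 ]
  [ 0     1      3  5/6 ]
  [ 0    39    117   32 ]
Subtract 39 times R2 from R3.
  [ 1  -3/2  -13/2    -2 ]
  [ 0     1      3   5/6 ]
  [ 0     0      0  -1/2 ]
Multiply R3 by -2.
  [ 1  -3/2  -13/2   -2 ]
  [ 0     1      3  5/6 ]
  [ 0     0      0    1 ]
Subtract 5/6 times R3 from R2.
  [ 1  -3/2  -13/2  -2 ]
  [ 0     1      3   0 ]
  [ 0     0      0   1 ]
Add 2 times R3 to R1.
  [ 1  -3/2  -13/2  0 ]
  [ 0     1      3  0 ]
  [ 0     0      0  1 ]
Add 3/2 times R2 to R1.
  [ 1  0  -2  0 ]
  [ 0  1   3  0 ]
  [ 0  0   0  1 ]
The reduced form has 3 nonzero rows.

rank = 3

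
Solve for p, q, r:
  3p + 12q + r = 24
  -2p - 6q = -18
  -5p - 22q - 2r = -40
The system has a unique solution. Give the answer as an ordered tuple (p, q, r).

(6, 1, -6)

Form the augmented matrix and row-reduce:
  [  3   12   1  |   24 ]
  [ -2   -6   0  |  -18 ]
  [ -5  -22  -2  |  -40 ]
R1 := 1/3·R1
  [  1    4  1/3  |    8 ]
  [ -2   -6    0  |  -18 ]
  [ -5  -22   -2  |  -40 ]
R2 := R2 + 2·R1
  [  1    4  1/3  |    8 ]
  [  0    2  2/3  |   -2 ]
  [ -5  -22   -2  |  -40 ]
R3 := R3 + 5·R1
  [ 1   4   1/3  |   8 ]
  [ 0   2   2/3  |  -2 ]
  [ 0  -2  -1/3  |   0 ]
R2 := 1/2·R2
  [ 1   4   1/3  |   8 ]
  [ 0   1   1/3  |  -1 ]
  [ 0  -2  -1/3  |   0 ]
R3 := R3 + 2·R2
  [ 1  4  1/3  |   8 ]
  [ 0  1  1/3  |  -1 ]
  [ 0  0  1/3  |  -2 ]
R3 := 3·R3
  [ 1  4  1/3  |   8 ]
  [ 0  1  1/3  |  -1 ]
  [ 0  0    1  |  -6 ]
R2 := R2 − 1/3·R3
  [ 1  4  1/3  |   8 ]
  [ 0  1    0  |   1 ]
  [ 0  0    1  |  -6 ]
R1 := R1 − 1/3·R3
  [ 1  4  0  |  10 ]
  [ 0  1  0  |   1 ]
  [ 0  0  1  |  -6 ]
R1 := R1 − 4·R2
  [ 1  0  0  |   6 ]
  [ 0  1  0  |   1 ]
  [ 0  0  1  |  -6 ]
Reading off the last column: p = 6, q = 1, r = -6.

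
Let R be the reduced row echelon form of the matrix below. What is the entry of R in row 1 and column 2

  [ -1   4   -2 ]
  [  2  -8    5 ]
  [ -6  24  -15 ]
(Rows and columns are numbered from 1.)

ρ1 := -1·ρ1
  [  1  -4    2 ]
  [  2  -8    5 ]
  [ -6  24  -15 ]
ρ2 := ρ2 − 2·ρ1
  [  1  -4    2 ]
  [  0   0    1 ]
  [ -6  24  -15 ]
ρ3 := ρ3 + 6·ρ1
  [ 1  -4   2 ]
  [ 0   0   1 ]
  [ 0   0  -3 ]
ρ3 := ρ3 + 3·ρ2
  [ 1  -4  2 ]
  [ 0   0  1 ]
  [ 0   0  0 ]
ρ1 := ρ1 − 2·ρ2
  [ 1  -4  0 ]
  [ 0   0  1 ]
  [ 0   0  0 ]

-4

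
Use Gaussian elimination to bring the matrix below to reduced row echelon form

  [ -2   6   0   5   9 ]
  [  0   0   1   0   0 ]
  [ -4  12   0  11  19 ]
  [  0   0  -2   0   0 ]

[[1, -3, 0, 0, -2], [0, 0, 1, 0, 0], [0, 0, 0, 1, 1], [0, 0, 0, 0, 0]]

ρ1 ← -1/2·ρ1
  [  1  -3   0  -5/2  -9/2 ]
  [  0   0   1     0     0 ]
  [ -4  12   0    11    19 ]
  [  0   0  -2     0     0 ]
ρ3 ← ρ3 + 4·ρ1
  [ 1  -3   0  -5/2  -9/2 ]
  [ 0   0   1     0     0 ]
  [ 0   0   0     1     1 ]
  [ 0   0  -2     0     0 ]
ρ4 ← ρ4 + 2·ρ2
  [ 1  -3  0  -5/2  -9/2 ]
  [ 0   0  1     0     0 ]
  [ 0   0  0     1     1 ]
  [ 0   0  0     0     0 ]
ρ1 ← ρ1 + 5/2·ρ3
  [ 1  -3  0  0  -2 ]
  [ 0   0  1  0   0 ]
  [ 0   0  0  1   1 ]
  [ 0   0  0  0   0 ]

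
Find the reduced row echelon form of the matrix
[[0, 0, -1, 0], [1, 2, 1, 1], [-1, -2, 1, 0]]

Swap ρ1 and ρ2.
Add ρ1 to ρ3.
Multiply ρ2 by -1.
Subtract 2 times ρ2 from ρ3.
Subtract ρ3 from ρ1.
Subtract ρ2 from ρ1.

[[1, 2, 0, 0], [0, 0, 1, 0], [0, 0, 0, 1]]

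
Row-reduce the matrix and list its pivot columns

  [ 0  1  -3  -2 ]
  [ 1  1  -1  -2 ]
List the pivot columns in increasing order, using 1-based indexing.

ρ1 ↔ ρ2
ρ1 → ρ1 − ρ2
Pivot columns are the columns containing a leading 1.

1, 2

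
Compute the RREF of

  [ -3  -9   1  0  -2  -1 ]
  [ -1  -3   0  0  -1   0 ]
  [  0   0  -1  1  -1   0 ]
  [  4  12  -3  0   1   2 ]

[[1, 3, 0, 0, 1, 0], [0, 0, 1, 0, 1, 0], [0, 0, 0, 1, 0, 0], [0, 0, 0, 0, 0, 1]]

r1 := -1/3·r1
r2 := r2 + r1
r4 := r4 − 4·r1
r2 := -3·r2
r3 := r3 + r2
r4 := r4 + 5/3·r2
r4 := -1·r4
r3 := r3 + r4
r2 := r2 + r4
r1 := r1 − 1/3·r4
r1 := r1 + 1/3·r2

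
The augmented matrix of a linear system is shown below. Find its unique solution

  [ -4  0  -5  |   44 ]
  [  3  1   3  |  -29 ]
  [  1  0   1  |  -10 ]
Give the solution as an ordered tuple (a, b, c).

(-6, 1, -4)

Multiply r1 by -1/4.
  [ 1  0  5/4  |  -11 ]
  [ 3  1    3  |  -29 ]
  [ 1  0    1  |  -10 ]
Subtract 3 times r1 from r2.
  [ 1  0   5/4  |  -11 ]
  [ 0  1  -3/4  |    4 ]
  [ 1  0     1  |  -10 ]
Subtract r1 from r3.
  [ 1  0   5/4  |  -11 ]
  [ 0  1  -3/4  |    4 ]
  [ 0  0  -1/4  |    1 ]
Multiply r3 by -4.
  [ 1  0   5/4  |  -11 ]
  [ 0  1  -3/4  |    4 ]
  [ 0  0     1  |   -4 ]
Add 3/4 times r3 to r2.
  [ 1  0  5/4  |  -11 ]
  [ 0  1    0  |    1 ]
  [ 0  0    1  |   -4 ]
Subtract 5/4 times r3 from r1.
  [ 1  0  0  |  -6 ]
  [ 0  1  0  |   1 ]
  [ 0  0  1  |  -4 ]
Reading off the last column: a = -6, b = 1, c = -4.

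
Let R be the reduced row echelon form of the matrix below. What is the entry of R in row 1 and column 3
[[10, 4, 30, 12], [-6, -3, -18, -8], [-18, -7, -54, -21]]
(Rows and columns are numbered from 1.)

3

R1 -> 1/10·R1
  [   1  2/5    3  6/5 ]
  [  -6   -3  -18   -8 ]
  [ -18   -7  -54  -21 ]
R2 -> R2 + 6·R1
  [   1   2/5    3   6/5 ]
  [   0  -3/5    0  -4/5 ]
  [ -18    -7  -54   -21 ]
R3 -> R3 + 18·R1
  [ 1   2/5  3   6/5 ]
  [ 0  -3/5  0  -4/5 ]
  [ 0   1/5  0   3/5 ]
R2 -> -5/3·R2
  [ 1  2/5  3  6/5 ]
  [ 0    1  0  4/3 ]
  [ 0  1/5  0  3/5 ]
R3 -> R3 − 1/5·R2
  [ 1  2/5  3  6/5 ]
  [ 0    1  0  4/3 ]
  [ 0    0  0  1/3 ]
R3 -> 3·R3
  [ 1  2/5  3  6/5 ]
  [ 0    1  0  4/3 ]
  [ 0    0  0    1 ]
R2 -> R2 − 4/3·R3
  [ 1  2/5  3  6/5 ]
  [ 0    1  0    0 ]
  [ 0    0  0    1 ]
R1 -> R1 − 6/5·R3
  [ 1  2/5  3  0 ]
  [ 0    1  0  0 ]
  [ 0    0  0  1 ]
R1 -> R1 − 2/5·R2
  [ 1  0  3  0 ]
  [ 0  1  0  0 ]
  [ 0  0  0  1 ]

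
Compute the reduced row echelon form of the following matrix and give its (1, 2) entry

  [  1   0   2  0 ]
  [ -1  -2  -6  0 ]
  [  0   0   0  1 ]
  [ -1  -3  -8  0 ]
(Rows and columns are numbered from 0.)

Add ρ1 to ρ2.
  [  1   0   2  0 ]
  [  0  -2  -4  0 ]
  [  0   0   0  1 ]
  [ -1  -3  -8  0 ]
Add ρ1 to ρ4.
  [ 1   0   2  0 ]
  [ 0  -2  -4  0 ]
  [ 0   0   0  1 ]
  [ 0  -3  -6  0 ]
Multiply ρ2 by -1/2.
  [ 1   0   2  0 ]
  [ 0   1   2  0 ]
  [ 0   0   0  1 ]
  [ 0  -3  -6  0 ]
Add 3 times ρ2 to ρ4.
  [ 1  0  2  0 ]
  [ 0  1  2  0 ]
  [ 0  0  0  1 ]
  [ 0  0  0  0 ]

2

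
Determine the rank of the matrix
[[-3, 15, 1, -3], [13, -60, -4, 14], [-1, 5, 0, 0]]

Multiply R1 by -1/3.
  [  1   -5  -1/3   1 ]
  [ 13  -60    -4  14 ]
  [ -1    5     0   0 ]
Subtract 13 times R1 from R2.
  [  1  -5  -1/3  1 ]
  [  0   5   1/3  1 ]
  [ -1   5     0  0 ]
Add R1 to R3.
  [ 1  -5  -1/3  1 ]
  [ 0   5   1/3  1 ]
  [ 0   0  -1/3  1 ]
Multiply R2 by 1/5.
  [ 1  -5  -1/3    1 ]
  [ 0   1  1/15  1/5 ]
  [ 0   0  -1/3    1 ]
Multiply R3 by -3.
  [ 1  -5  -1/3    1 ]
  [ 0   1  1/15  1/5 ]
  [ 0   0     1   -3 ]
Subtract 1/15 times R3 from R2.
  [ 1  -5  -1/3    1 ]
  [ 0   1     0  2/5 ]
  [ 0   0     1   -3 ]
Add 1/3 times R3 to R1.
  [ 1  -5  0    0 ]
  [ 0   1  0  2/5 ]
  [ 0   0  1   -3 ]
Add 5 times R2 to R1.
  [ 1  0  0    2 ]
  [ 0  1  0  2/5 ]
  [ 0  0  1   -3 ]
The reduced form has 3 nonzero rows.

rank = 3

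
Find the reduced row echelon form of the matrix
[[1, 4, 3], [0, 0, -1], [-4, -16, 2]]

R3 ← R3 + 4·R1
  [ 1  4   3 ]
  [ 0  0  -1 ]
  [ 0  0  14 ]
R2 ← -1·R2
  [ 1  4   3 ]
  [ 0  0   1 ]
  [ 0  0  14 ]
R3 ← R3 − 14·R2
  [ 1  4  3 ]
  [ 0  0  1 ]
  [ 0  0  0 ]
R1 ← R1 − 3·R2
  [ 1  4  0 ]
  [ 0  0  1 ]
  [ 0  0  0 ]

[[1, 4, 0], [0, 0, 1], [0, 0, 0]]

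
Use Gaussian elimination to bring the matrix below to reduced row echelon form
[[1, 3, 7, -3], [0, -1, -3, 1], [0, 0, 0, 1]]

[[1, 0, -2, 0], [0, 1, 3, 0], [0, 0, 0, 1]]

ρ2 := -1·ρ2
  [ 1  3  7  -3 ]
  [ 0  1  3  -1 ]
  [ 0  0  0   1 ]
ρ2 := ρ2 + ρ3
  [ 1  3  7  -3 ]
  [ 0  1  3   0 ]
  [ 0  0  0   1 ]
ρ1 := ρ1 + 3·ρ3
  [ 1  3  7  0 ]
  [ 0  1  3  0 ]
  [ 0  0  0  1 ]
ρ1 := ρ1 − 3·ρ2
  [ 1  0  -2  0 ]
  [ 0  1   3  0 ]
  [ 0  0   0  1 ]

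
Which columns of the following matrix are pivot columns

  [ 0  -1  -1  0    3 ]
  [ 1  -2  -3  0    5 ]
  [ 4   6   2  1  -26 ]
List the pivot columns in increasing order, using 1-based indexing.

r1 ↔ r2
r3 → r3 − 4·r1
r2 → -1·r2
r3 → r3 − 14·r2
r1 → r1 + 2·r2
Pivot columns are the columns containing a leading 1.

1, 2, 4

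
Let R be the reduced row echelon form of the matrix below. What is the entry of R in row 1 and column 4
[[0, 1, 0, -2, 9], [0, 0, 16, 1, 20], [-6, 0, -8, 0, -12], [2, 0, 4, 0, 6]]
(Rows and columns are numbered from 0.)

Swap r1 and r3.
  [ -6  0  -8   0  -12 ]
  [  0  0  16   1   20 ]
  [  0  1   0  -2    9 ]
  [  2  0   4   0    6 ]
Multiply r1 by -1/6.
  [ 1  0  4/3   0   2 ]
  [ 0  0   16   1  20 ]
  [ 0  1    0  -2   9 ]
  [ 2  0    4   0   6 ]
Subtract 2 times r1 from r4.
  [ 1  0  4/3   0   2 ]
  [ 0  0   16   1  20 ]
  [ 0  1    0  -2   9 ]
  [ 0  0  4/3   0   2 ]
Swap r2 and r3.
  [ 1  0  4/3   0   2 ]
  [ 0  1    0  -2   9 ]
  [ 0  0   16   1  20 ]
  [ 0  0  4/3   0   2 ]
Multiply r3 by 1/16.
  [ 1  0  4/3     0    2 ]
  [ 0  1    0    -2    9 ]
  [ 0  0    1  1/16  5/4 ]
  [ 0  0  4/3     0    2 ]
Subtract 4/3 times r3 from r4.
  [ 1  0  4/3      0    2 ]
  [ 0  1    0     -2    9 ]
  [ 0  0    1   1/16  5/4 ]
  [ 0  0    0  -1/12  1/3 ]
Multiply r4 by -12.
  [ 1  0  4/3     0    2 ]
  [ 0  1    0    -2    9 ]
  [ 0  0    1  1/16  5/4 ]
  [ 0  0    0     1   -4 ]
Subtract 1/16 times r4 from r3.
  [ 1  0  4/3   0    2 ]
  [ 0  1    0  -2    9 ]
  [ 0  0    1   0  3/2 ]
  [ 0  0    0   1   -4 ]
Add 2 times r4 to r2.
  [ 1  0  4/3  0    2 ]
  [ 0  1    0  0    1 ]
  [ 0  0    1  0  3/2 ]
  [ 0  0    0  1   -4 ]
Subtract 4/3 times r3 from r1.
  [ 1  0  0  0    0 ]
  [ 0  1  0  0    1 ]
  [ 0  0  1  0  3/2 ]
  [ 0  0  0  1   -4 ]

1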